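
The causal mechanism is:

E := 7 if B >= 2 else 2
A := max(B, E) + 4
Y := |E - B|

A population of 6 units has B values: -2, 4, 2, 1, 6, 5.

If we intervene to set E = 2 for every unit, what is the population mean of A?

7.5

The intervention sets E=2 in all 6 units regardless of B. Recomputing A per unit gives 6, 8, 6, 6, 10, 9; average 7.5.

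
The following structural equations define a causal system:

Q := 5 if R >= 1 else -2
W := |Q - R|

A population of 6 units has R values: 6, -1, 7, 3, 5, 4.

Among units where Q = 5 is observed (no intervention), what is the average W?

1.2

Observing Q=5 restricts to units where Q's equation naturally yields 5: R ∈ {6, 7, 3, 5, 4}. In that subpopulation W = 1, 2, 2, 0, 1, mean 1.2.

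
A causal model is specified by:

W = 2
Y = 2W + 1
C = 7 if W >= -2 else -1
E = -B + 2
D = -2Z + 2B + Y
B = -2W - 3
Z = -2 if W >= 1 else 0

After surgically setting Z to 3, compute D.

-15

Under do(Z=3), the mechanism Z = -2 if W >= 1 else 0 is discarded; Z is fixed at 3.
Y = 2W + 1  [with W=2]  = 5
B = -2W - 3  [with W=2]  = -7
D = -2Z + 2B + Y  [with Z=3, B=-7, Y=5]  = -15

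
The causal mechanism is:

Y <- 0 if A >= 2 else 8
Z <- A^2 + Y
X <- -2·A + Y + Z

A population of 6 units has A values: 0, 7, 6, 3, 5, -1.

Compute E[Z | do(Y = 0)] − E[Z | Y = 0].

-9.75

Under do(Y=0), Y's equation is replaced by Y=0 for every unit. Per-unit Z: 0, 49, 36, 9, 25, 1. Mean = 20.
E[Z|Y=0] averages over only the 4 units with Y=0 (A = 7, 6, 3, 5): Z = 49, 36, 9, 25, mean 29.75.
Difference = 20 − 29.75 = -9.75.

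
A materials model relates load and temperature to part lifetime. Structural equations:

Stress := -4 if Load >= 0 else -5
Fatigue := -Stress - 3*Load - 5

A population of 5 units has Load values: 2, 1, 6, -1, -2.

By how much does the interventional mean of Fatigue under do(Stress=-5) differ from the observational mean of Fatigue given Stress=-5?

-8.1

Every unit gets Stress=-5 under the intervention. Fatigue values become -6, -3, -18, 3, 6; E[Fatigue|do(Stress=-5)] = -3.6.
E[Fatigue|Stress=-5] averages over only the 2 units with Stress=-5 (Load = -1, -2): Fatigue = 3, 6, mean 4.5.
Difference = -3.6 − 4.5 = -8.1.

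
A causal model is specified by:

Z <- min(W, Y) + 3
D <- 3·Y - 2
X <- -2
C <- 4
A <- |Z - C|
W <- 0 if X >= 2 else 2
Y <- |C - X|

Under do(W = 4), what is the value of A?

3

The intervention breaks the incoming arrows to W: W <- 0 if X >= 2 else 2 no longer applies, and W = 4.
Y = |C - X|  [with C=4, X=-2]  = 6
Z = min(W, Y) + 3  [with W=4, Y=6]  = 7
A = |Z - C|  [with Z=7, C=4]  = 3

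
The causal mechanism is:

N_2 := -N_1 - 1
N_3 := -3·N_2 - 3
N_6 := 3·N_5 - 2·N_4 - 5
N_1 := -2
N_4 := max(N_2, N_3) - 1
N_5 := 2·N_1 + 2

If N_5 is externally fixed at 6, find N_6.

13

The intervention breaks the incoming arrows to N_5: N_5 := 2·N_1 + 2 no longer applies, and N_5 = 6.
N_2 = -N_1 - 1  [with N_1=-2]  = 1
N_3 = -3·N_2 - 3  [with N_2=1]  = -6
N_4 = max(N_2, N_3) - 1  [with N_2=1, N_3=-6]  = 0
N_6 = 3·N_5 - 2·N_4 - 5  [with N_5=6, N_4=0]  = 13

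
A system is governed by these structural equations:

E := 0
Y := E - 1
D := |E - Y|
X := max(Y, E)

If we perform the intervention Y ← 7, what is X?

Under do(Y=7), the mechanism Y := E - 1 is discarded; Y is fixed at 7.
X = max(Y, E)  [with Y=7, E=0]  = 7

7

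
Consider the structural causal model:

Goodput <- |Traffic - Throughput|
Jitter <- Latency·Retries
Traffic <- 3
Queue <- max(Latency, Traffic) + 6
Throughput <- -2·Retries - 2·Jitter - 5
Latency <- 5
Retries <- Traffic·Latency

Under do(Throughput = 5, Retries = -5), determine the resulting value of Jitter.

-25

Setting Throughput = 5, Retries = -5 by intervention discards those variables' equations.
Jitter = Latency·Retries  [with Latency=5, Retries=-5]  = -25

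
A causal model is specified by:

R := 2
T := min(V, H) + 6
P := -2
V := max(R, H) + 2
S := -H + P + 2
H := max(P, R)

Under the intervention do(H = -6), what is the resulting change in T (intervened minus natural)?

-8

The intervention breaks the incoming arrows to H: H := max(P, R) no longer applies, and H = -6.
V = max(R, H) + 2  [with R=2, H=-6]  = 4
T = min(V, H) + 6  [with V=4, H=-6]  = 0
Without intervention: H = max(P, R)  [with P=-2, R=2]  = 2; V = max(R, H) + 2  [with R=2, H=2]  = 4; T = min(V, H) + 6  [with V=4, H=2]  = 8.
Change = 0 − 8 = -8.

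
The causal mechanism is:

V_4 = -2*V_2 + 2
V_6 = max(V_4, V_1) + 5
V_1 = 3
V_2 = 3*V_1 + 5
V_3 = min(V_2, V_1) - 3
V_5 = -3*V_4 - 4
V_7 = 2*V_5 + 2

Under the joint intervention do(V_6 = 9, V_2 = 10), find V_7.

Setting V_6 = 9, V_2 = 10 by intervention discards those variables' equations.
V_4 = -2*V_2 + 2  [with V_2=10]  = -18
V_5 = -3*V_4 - 4  [with V_4=-18]  = 50
V_7 = 2*V_5 + 2  [with V_5=50]  = 102

102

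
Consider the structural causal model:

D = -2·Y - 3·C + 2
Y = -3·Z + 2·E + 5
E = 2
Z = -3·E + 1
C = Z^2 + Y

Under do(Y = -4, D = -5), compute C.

21

The joint intervention fixes Y = -4, D = -5, removing each variable's own equation.
Z = -3·E + 1  [with E=2]  = -5
C = Z^2 + Y  [with Z=-5, Y=-4]  = 21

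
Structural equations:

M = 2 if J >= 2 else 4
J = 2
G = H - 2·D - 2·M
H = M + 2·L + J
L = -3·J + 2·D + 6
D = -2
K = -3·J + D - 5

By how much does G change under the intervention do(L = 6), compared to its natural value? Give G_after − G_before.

20

Under do(L=6), the mechanism L = -3·J + 2·D + 6 is discarded; L is fixed at 6.
M = 2 if J >= 2 else 4  [with J=2]  = 2
H = M + 2·L + J  [with M=2, L=6, J=2]  = 16
G = H - 2·D - 2·M  [with H=16, D=-2, M=2]  = 16
Without intervention: M = 2 if J >= 2 else 4  [with J=2]  = 2; L = -3·J + 2·D + 6  [with J=2, D=-2]  = -4; H = M + 2·L + J  [with M=2, L=-4, J=2]  = -4; G = H - 2·D - 2·M  [with H=-4, D=-2, M=2]  = -4.
Change = 16 − (-4) = 20.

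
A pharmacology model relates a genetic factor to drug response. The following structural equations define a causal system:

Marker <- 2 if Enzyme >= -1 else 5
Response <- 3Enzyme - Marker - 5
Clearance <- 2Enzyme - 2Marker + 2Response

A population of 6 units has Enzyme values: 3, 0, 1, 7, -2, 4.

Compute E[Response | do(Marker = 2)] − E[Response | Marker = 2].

Every unit gets Marker=2 under the intervention. Response values become 2, -7, -4, 14, -13, 5; E[Response|do(Marker=2)] = -0.5.
Conditioning on Marker=2 selects the 5 unit(s) with Enzyme ∈ {3, 0, 1, 7, 4}. Their Response values: 2, -7, -4, 14, 5. Mean = 2.
Difference = -0.5 − 2 = -2.5.

-2.5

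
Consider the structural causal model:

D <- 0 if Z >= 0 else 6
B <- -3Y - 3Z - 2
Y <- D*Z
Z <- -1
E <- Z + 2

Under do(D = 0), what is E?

Under do(D=0), the mechanism D <- 0 if Z >= 0 else 6 is discarded; D is fixed at 0.
Since E is not a descendant of the intervened variable, it is unaffected.
E = Z + 2  [with Z=-1]  = 1

1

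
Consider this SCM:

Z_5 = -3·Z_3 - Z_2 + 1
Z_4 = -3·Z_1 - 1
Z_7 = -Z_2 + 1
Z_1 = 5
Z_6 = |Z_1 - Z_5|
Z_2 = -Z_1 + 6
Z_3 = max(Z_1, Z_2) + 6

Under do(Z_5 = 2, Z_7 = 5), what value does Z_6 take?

Under do(Z_5 = 2, Z_7 = 5), each intervened variable's structural equation is replaced by its fixed value.
Z_6 = |Z_1 - Z_5|  [with Z_1=5, Z_5=2]  = 3

3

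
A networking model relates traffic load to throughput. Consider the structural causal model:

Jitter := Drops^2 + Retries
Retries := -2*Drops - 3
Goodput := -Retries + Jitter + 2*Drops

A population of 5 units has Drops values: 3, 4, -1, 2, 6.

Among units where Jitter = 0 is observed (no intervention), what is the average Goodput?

E[Goodput|Jitter=0] averages over only the 2 units with Jitter=0 (Drops = 3, -1): Goodput = 15, -1, mean 7.

7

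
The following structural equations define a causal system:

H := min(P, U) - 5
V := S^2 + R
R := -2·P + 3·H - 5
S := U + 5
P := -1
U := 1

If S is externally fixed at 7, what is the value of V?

28

The intervention breaks the incoming arrows to S: S := U + 5 no longer applies, and S = 7.
H = min(P, U) - 5  [with P=-1, U=1]  = -6
R = -2·P + 3·H - 5  [with P=-1, H=-6]  = -21
V = S^2 + R  [with S=7, R=-21]  = 28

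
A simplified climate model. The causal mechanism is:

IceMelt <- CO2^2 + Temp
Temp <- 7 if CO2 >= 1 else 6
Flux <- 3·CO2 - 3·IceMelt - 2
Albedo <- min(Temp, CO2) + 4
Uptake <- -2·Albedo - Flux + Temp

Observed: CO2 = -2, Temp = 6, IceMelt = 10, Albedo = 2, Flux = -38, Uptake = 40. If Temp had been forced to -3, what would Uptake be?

Under do(Temp=-3), the mechanism Temp <- 7 if CO2 >= 1 else 6 is discarded; Temp is fixed at -3.
IceMelt = CO2^2 + Temp  [with CO2=-2, Temp=-3]  = 1
Albedo = min(Temp, CO2) + 4  [with Temp=-3, CO2=-2]  = 1
Flux = 3·CO2 - 3·IceMelt - 2  [with CO2=-2, IceMelt=1]  = -11
Uptake = -2·Albedo - Flux + Temp  [with Albedo=1, Flux=-11, Temp=-3]  = 6

6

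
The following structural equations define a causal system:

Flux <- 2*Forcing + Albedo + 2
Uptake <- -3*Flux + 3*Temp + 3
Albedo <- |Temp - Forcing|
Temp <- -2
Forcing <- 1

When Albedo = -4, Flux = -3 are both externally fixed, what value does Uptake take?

6

Setting Albedo = -4, Flux = -3 by intervention discards those variables' equations.
Uptake = -3*Flux + 3*Temp + 3  [with Flux=-3, Temp=-2]  = 6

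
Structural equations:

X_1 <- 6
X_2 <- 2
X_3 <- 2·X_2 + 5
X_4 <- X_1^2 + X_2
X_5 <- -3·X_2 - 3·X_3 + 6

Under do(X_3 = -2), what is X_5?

do(X_3=-2) replaces the equation X_3 <- 2·X_2 + 5 with the constant X_3 = -2.
X_5 = -3·X_2 - 3·X_3 + 6  [with X_2=2, X_3=-2]  = 6

6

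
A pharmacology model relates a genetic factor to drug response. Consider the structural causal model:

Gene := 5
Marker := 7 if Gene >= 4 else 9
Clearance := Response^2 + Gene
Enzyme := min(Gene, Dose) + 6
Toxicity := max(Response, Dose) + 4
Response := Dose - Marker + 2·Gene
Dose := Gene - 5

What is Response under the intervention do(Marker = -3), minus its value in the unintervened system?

Intervening sets Marker = -3 and removes its equation (Marker := 7 if Gene >= 4 else 9).
Dose = Gene - 5  [with Gene=5]  = 0
Response = Dose - Marker + 2·Gene  [with Dose=0, Marker=-3, Gene=5]  = 13
Without intervention: Dose = Gene - 5  [with Gene=5]  = 0; Marker = 7 if Gene >= 4 else 9  [with Gene=5]  = 7; Response = Dose - Marker + 2·Gene  [with Dose=0, Marker=7, Gene=5]  = 3.
Change = 13 − 3 = 10.

10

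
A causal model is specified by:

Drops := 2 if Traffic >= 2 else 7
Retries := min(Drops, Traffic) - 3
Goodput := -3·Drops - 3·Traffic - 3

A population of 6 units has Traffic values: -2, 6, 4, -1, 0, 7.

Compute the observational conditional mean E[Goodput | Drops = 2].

Observing Drops=2 restricts to units where Drops's equation naturally yields 2: Traffic ∈ {6, 4, 7}. In that subpopulation Goodput = -27, -21, -30, mean -26.

-26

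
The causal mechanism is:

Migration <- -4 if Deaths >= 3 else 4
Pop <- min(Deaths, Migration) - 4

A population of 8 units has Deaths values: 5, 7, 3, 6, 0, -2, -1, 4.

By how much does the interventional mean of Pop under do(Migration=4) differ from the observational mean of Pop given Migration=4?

3

Every unit gets Migration=4 under the intervention. Pop values become 0, 0, -1, 0, -4, -6, -5, 0; E[Pop|do(Migration=4)] = -2.
Conditioning on Migration=4 selects the 3 unit(s) with Deaths ∈ {0, -2, -1}. Their Pop values: -4, -6, -5. Mean = -5.
Difference = -2 − (-5) = 3.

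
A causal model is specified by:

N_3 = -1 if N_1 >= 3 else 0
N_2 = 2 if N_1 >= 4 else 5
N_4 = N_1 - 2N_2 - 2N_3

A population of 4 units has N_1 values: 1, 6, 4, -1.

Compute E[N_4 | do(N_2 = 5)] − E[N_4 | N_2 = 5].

3.5

The intervention sets N_2=5 in all 4 units regardless of N_1. Recomputing N_4 per unit gives -9, -2, -4, -11; average -6.5.
Conditioning on N_2=5 selects the 2 unit(s) with N_1 ∈ {1, -1}. Their N_4 values: -9, -11. Mean = -10.
Difference = -6.5 − (-10) = 3.5.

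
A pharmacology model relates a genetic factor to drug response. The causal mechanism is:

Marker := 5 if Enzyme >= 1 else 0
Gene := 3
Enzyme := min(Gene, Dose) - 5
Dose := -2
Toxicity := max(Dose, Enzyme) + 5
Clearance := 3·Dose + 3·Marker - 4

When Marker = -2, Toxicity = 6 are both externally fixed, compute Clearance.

The joint intervention fixes Marker = -2, Toxicity = 6, removing each variable's own equation.
Clearance = 3·Dose + 3·Marker - 4  [with Dose=-2, Marker=-2]  = -16

-16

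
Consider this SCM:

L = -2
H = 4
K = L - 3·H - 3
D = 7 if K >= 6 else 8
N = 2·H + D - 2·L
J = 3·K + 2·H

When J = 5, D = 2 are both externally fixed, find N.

Setting J = 5, D = 2 by intervention discards those variables' equations.
N = 2·H + D - 2·L  [with H=4, D=2, L=-2]  = 14

14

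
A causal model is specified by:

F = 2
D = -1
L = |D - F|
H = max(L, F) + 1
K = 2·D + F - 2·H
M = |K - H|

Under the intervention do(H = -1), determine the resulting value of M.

3

Under do(H=-1), the mechanism H = max(L, F) + 1 is discarded; H is fixed at -1.
K = 2·D + F - 2·H  [with D=-1, F=2, H=-1]  = 2
M = |K - H|  [with K=2, H=-1]  = 3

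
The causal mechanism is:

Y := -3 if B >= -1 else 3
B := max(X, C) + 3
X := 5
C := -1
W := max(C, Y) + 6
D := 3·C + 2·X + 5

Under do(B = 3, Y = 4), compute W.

10

Setting B = 3, Y = 4 by intervention discards those variables' equations.
W = max(C, Y) + 6  [with C=-1, Y=4]  = 10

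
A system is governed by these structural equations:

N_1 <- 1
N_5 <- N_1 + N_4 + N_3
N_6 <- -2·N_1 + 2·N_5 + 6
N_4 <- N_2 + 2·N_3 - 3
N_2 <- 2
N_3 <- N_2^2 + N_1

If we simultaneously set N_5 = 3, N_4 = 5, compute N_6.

Setting N_5 = 3, N_4 = 5 by intervention discards those variables' equations.
N_6 = -2·N_1 + 2·N_5 + 6  [with N_1=1, N_5=3]  = 10

10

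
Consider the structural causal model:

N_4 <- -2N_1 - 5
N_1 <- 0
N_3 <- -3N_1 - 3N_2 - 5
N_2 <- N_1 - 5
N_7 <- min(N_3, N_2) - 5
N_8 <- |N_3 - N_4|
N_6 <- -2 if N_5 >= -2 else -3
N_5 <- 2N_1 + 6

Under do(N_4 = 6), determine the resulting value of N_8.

4

do(N_4=6) replaces the equation N_4 <- -2N_1 - 5 with the constant N_4 = 6.
N_2 = N_1 - 5  [with N_1=0]  = -5
N_3 = -3N_1 - 3N_2 - 5  [with N_1=0, N_2=-5]  = 10
N_8 = |N_3 - N_4|  [with N_3=10, N_4=6]  = 4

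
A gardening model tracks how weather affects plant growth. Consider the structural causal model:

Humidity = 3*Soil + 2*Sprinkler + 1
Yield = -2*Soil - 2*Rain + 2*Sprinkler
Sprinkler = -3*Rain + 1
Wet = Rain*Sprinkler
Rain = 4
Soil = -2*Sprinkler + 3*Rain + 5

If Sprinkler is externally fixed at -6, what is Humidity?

do(Sprinkler=-6) replaces the equation Sprinkler = -3*Rain + 1 with the constant Sprinkler = -6.
Soil = -2*Sprinkler + 3*Rain + 5  [with Sprinkler=-6, Rain=4]  = 29
Humidity = 3*Soil + 2*Sprinkler + 1  [with Soil=29, Sprinkler=-6]  = 76

76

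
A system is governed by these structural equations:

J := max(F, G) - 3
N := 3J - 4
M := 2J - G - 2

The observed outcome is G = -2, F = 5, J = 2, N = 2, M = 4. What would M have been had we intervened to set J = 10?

20

do(J=10) replaces the equation J := max(F, G) - 3 with the constant J = 10.
M = 2J - G - 2  [with J=10, G=-2]  = 20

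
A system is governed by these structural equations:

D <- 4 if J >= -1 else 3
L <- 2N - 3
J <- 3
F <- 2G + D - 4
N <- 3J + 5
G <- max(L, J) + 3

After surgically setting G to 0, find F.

Under do(G=0), the mechanism G <- max(L, J) + 3 is discarded; G is fixed at 0.
D = 4 if J >= -1 else 3  [with J=3]  = 4
F = 2G + D - 4  [with G=0, D=4]  = 0

0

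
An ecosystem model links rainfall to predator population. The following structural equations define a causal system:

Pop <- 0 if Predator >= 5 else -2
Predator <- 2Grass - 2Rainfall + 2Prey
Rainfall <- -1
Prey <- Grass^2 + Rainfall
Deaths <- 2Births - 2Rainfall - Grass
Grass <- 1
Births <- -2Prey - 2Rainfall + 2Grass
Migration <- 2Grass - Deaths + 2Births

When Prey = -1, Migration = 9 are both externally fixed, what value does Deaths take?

13

Under do(Prey = -1, Migration = 9), each intervened variable's structural equation is replaced by its fixed value.
Births = -2Prey - 2Rainfall + 2Grass  [with Prey=-1, Rainfall=-1, Grass=1]  = 6
Deaths = 2Births - 2Rainfall - Grass  [with Births=6, Rainfall=-1, Grass=1]  = 13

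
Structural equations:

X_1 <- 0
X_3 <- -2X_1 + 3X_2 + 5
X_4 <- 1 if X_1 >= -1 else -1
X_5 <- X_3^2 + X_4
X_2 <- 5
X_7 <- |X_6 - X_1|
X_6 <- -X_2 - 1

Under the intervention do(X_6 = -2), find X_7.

Intervening sets X_6 = -2 and removes its equation (X_6 <- -X_2 - 1).
X_7 = |X_6 - X_1|  [with X_6=-2, X_1=0]  = 2

2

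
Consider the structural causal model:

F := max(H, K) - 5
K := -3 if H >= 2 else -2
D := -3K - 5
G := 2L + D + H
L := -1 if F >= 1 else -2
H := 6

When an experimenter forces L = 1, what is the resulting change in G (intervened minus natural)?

Under do(L=1), the mechanism L := -1 if F >= 1 else -2 is discarded; L is fixed at 1.
K = -3 if H >= 2 else -2  [with H=6]  = -3
D = -3K - 5  [with K=-3]  = 4
G = 2L + D + H  [with L=1, D=4, H=6]  = 12
Without intervention: K = -3 if H >= 2 else -2  [with H=6]  = -3; F = max(H, K) - 5  [with H=6, K=-3]  = 1; L = -1 if F >= 1 else -2  [with F=1]  = -1; D = -3K - 5  [with K=-3]  = 4; G = 2L + D + H  [with L=-1, D=4, H=6]  = 8.
Change = 12 − 8 = 4.

4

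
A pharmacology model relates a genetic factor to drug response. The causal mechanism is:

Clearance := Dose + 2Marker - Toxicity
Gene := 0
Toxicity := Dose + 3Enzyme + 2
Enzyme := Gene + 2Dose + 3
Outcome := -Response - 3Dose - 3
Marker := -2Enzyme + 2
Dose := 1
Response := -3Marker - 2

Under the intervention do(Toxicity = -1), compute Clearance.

-14

Intervening sets Toxicity = -1 and removes its equation (Toxicity := Dose + 3Enzyme + 2).
Enzyme = Gene + 2Dose + 3  [with Gene=0, Dose=1]  = 5
Marker = -2Enzyme + 2  [with Enzyme=5]  = -8
Clearance = Dose + 2Marker - Toxicity  [with Dose=1, Marker=-8, Toxicity=-1]  = -14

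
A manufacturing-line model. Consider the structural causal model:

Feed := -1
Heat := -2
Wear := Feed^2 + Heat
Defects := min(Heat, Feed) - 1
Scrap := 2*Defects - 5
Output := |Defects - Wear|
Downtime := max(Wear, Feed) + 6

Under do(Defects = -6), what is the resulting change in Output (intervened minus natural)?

3

Under do(Defects=-6), the mechanism Defects := min(Heat, Feed) - 1 is discarded; Defects is fixed at -6.
Wear = Feed^2 + Heat  [with Feed=-1, Heat=-2]  = -1
Output = |Defects - Wear|  [with Defects=-6, Wear=-1]  = 5
Without intervention: Wear = Feed^2 + Heat  [with Feed=-1, Heat=-2]  = -1; Defects = min(Heat, Feed) - 1  [with Heat=-2, Feed=-1]  = -3; Output = |Defects - Wear|  [with Defects=-3, Wear=-1]  = 2.
Change = 5 − 2 = 3.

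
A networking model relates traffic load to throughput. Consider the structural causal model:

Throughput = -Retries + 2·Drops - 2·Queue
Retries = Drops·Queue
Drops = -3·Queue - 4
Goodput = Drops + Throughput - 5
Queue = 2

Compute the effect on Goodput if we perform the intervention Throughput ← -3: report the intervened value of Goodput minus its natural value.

1

Intervening sets Throughput = -3 and removes its equation (Throughput = -Retries + 2·Drops - 2·Queue).
Drops = -3·Queue - 4  [with Queue=2]  = -10
Goodput = Drops + Throughput - 5  [with Drops=-10, Throughput=-3]  = -18
Without intervention: Drops = -3·Queue - 4  [with Queue=2]  = -10; Retries = Drops·Queue  [with Drops=-10, Queue=2]  = -20; Throughput = -Retries + 2·Drops - 2·Queue  [with Retries=-20, Drops=-10, Queue=2]  = -4; Goodput = Drops + Throughput - 5  [with Drops=-10, Throughput=-4]  = -19.
Change = -18 − (-19) = 1.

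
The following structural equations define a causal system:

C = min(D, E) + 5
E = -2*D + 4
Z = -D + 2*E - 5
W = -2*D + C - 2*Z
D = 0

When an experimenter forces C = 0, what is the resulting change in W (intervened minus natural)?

-5

Intervening sets C = 0 and removes its equation (C = min(D, E) + 5).
E = -2*D + 4  [with D=0]  = 4
Z = -D + 2*E - 5  [with D=0, E=4]  = 3
W = -2*D + C - 2*Z  [with D=0, C=0, Z=3]  = -6
Without intervention: E = -2*D + 4  [with D=0]  = 4; Z = -D + 2*E - 5  [with D=0, E=4]  = 3; C = min(D, E) + 5  [with D=0, E=4]  = 5; W = -2*D + C - 2*Z  [with D=0, C=5, Z=3]  = -1.
Change = -6 − (-1) = -5.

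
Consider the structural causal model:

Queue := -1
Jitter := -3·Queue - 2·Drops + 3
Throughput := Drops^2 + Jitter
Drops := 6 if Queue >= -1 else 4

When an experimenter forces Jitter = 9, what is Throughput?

The intervention breaks the incoming arrows to Jitter: Jitter := -3·Queue - 2·Drops + 3 no longer applies, and Jitter = 9.
Drops = 6 if Queue >= -1 else 4  [with Queue=-1]  = 6
Throughput = Drops^2 + Jitter  [with Drops=6, Jitter=9]  = 45

45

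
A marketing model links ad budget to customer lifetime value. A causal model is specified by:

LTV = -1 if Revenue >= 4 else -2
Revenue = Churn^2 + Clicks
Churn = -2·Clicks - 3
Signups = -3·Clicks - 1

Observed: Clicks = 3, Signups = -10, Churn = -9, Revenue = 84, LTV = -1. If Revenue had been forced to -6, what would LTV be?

-2

Intervening sets Revenue = -6 and removes its equation (Revenue = Churn^2 + Clicks).
LTV = -1 if Revenue >= 4 else -2  [with Revenue=-6]  = -2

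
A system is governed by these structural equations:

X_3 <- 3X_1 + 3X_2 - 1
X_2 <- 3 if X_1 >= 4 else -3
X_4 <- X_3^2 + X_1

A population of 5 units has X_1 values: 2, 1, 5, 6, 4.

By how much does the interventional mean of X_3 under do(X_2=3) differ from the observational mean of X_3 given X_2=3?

-4.2

do(X_2=3) breaks X_2's dependence on X_1. With X_2=3 fixed, X_3 across the units is 14, 11, 23, 26, 20, mean 18.8.
Observing X_2=3 restricts to units where X_2's equation naturally yields 3: X_1 ∈ {5, 6, 4}. In that subpopulation X_3 = 23, 26, 20, mean 23.
Difference = 18.8 − 23 = -4.2.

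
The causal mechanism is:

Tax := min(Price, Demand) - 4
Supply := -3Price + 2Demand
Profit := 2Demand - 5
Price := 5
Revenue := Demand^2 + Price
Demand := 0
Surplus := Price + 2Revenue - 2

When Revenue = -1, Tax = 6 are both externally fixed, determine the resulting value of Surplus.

1

Under do(Revenue = -1, Tax = 6), each intervened variable's structural equation is replaced by its fixed value.
Surplus = Price + 2Revenue - 2  [with Price=5, Revenue=-1]  = 1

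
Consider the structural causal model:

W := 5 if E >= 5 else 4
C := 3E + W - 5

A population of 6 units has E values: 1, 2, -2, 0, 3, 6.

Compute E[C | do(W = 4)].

4

do(W=4) breaks W's dependence on E. With W=4 fixed, C across the units is 2, 5, -7, -1, 8, 17, mean 4.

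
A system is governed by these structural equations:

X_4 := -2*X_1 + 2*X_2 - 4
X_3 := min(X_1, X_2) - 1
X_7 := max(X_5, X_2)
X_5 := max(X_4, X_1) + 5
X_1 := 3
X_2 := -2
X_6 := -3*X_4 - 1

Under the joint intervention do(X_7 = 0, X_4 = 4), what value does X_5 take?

Under do(X_7 = 0, X_4 = 4), each intervened variable's structural equation is replaced by its fixed value.
X_5 = max(X_4, X_1) + 5  [with X_4=4, X_1=3]  = 9

9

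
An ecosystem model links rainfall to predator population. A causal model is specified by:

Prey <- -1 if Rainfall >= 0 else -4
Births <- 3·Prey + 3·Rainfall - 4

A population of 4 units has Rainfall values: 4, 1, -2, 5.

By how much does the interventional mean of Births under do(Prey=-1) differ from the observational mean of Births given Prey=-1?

-4

The intervention sets Prey=-1 in all 4 units regardless of Rainfall. Recomputing Births per unit gives 5, -4, -13, 8; average -1.
E[Births|Prey=-1] averages over only the 3 units with Prey=-1 (Rainfall = 4, 1, 5): Births = 5, -4, 8, mean 3.
Difference = -1 − 3 = -4.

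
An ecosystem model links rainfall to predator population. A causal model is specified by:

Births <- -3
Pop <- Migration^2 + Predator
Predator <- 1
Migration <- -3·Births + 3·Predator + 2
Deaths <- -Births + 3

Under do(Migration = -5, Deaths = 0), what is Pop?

26

The joint intervention fixes Migration = -5, Deaths = 0, removing each variable's own equation.
Pop = Migration^2 + Predator  [with Migration=-5, Predator=1]  = 26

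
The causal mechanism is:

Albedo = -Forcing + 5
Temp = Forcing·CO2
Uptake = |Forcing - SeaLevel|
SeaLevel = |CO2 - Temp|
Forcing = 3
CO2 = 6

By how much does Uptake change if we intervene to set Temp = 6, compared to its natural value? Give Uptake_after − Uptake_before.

-6

The intervention breaks the incoming arrows to Temp: Temp = Forcing·CO2 no longer applies, and Temp = 6.
SeaLevel = |CO2 - Temp|  [with CO2=6, Temp=6]  = 0
Uptake = |Forcing - SeaLevel|  [with Forcing=3, SeaLevel=0]  = 3
Without intervention: Temp = Forcing·CO2  [with Forcing=3, CO2=6]  = 18; SeaLevel = |CO2 - Temp|  [with CO2=6, Temp=18]  = 12; Uptake = |Forcing - SeaLevel|  [with Forcing=3, SeaLevel=12]  = 9.
Change = 3 − 9 = -6.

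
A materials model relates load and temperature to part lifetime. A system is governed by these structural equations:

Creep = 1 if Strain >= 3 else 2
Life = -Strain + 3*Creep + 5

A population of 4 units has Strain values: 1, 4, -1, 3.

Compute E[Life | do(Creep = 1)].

6.25

Every unit gets Creep=1 under the intervention. Life values become 7, 4, 9, 5; E[Life|do(Creep=1)] = 6.25.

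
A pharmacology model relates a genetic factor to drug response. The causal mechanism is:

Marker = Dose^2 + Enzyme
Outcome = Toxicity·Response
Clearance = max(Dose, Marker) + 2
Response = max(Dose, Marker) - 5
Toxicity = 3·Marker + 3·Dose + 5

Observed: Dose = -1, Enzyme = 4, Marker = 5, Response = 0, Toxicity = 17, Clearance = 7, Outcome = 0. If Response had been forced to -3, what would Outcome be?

The intervention breaks the incoming arrows to Response: Response = max(Dose, Marker) - 5 no longer applies, and Response = -3.
Marker = Dose^2 + Enzyme  [with Dose=-1, Enzyme=4]  = 5
Toxicity = 3·Marker + 3·Dose + 5  [with Marker=5, Dose=-1]  = 17
Outcome = Toxicity·Response  [with Toxicity=17, Response=-3]  = -51

-51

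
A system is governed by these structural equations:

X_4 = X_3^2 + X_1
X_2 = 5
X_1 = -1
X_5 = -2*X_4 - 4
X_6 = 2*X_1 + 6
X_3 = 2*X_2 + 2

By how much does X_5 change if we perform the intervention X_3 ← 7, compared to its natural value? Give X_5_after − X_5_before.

do(X_3=7) replaces the equation X_3 = 2*X_2 + 2 with the constant X_3 = 7.
X_4 = X_3^2 + X_1  [with X_3=7, X_1=-1]  = 48
X_5 = -2*X_4 - 4  [with X_4=48]  = -100
Without intervention: X_3 = 2*X_2 + 2  [with X_2=5]  = 12; X_4 = X_3^2 + X_1  [with X_3=12, X_1=-1]  = 143; X_5 = -2*X_4 - 4  [with X_4=143]  = -290.
Change = -100 − (-290) = 190.

190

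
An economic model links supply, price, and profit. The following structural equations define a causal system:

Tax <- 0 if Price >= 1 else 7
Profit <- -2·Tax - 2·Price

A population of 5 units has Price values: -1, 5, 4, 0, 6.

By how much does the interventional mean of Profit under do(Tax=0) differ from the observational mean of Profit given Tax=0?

4.4

Every unit gets Tax=0 under the intervention. Profit values become 2, -10, -8, 0, -12; E[Profit|do(Tax=0)] = -5.6.
Observing Tax=0 restricts to units where Tax's equation naturally yields 0: Price ∈ {5, 4, 6}. In that subpopulation Profit = -10, -8, -12, mean -10.
Difference = -5.6 − (-10) = 4.4.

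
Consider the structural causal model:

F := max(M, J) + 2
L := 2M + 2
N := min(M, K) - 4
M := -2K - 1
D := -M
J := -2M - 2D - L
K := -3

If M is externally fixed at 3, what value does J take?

-8

Under do(M=3), the mechanism M := -2K - 1 is discarded; M is fixed at 3.
L = 2M + 2  [with M=3]  = 8
D = -M  [with M=3]  = -3
J = -2M - 2D - L  [with M=3, D=-3, L=8]  = -8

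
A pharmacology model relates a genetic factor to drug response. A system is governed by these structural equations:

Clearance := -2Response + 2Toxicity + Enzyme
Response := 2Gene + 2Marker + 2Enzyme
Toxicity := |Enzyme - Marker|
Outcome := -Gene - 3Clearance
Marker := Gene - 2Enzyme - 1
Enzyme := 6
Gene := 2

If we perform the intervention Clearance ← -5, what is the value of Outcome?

Intervening sets Clearance = -5 and removes its equation (Clearance := -2Response + 2Toxicity + Enzyme).
Outcome = -Gene - 3Clearance  [with Gene=2, Clearance=-5]  = 13

13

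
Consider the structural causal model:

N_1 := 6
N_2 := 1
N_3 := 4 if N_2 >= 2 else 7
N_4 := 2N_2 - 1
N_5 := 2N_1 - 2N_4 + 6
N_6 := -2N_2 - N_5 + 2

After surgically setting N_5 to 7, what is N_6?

-7

The intervention breaks the incoming arrows to N_5: N_5 := 2N_1 - 2N_4 + 6 no longer applies, and N_5 = 7.
N_6 = -2N_2 - N_5 + 2  [with N_2=1, N_5=7]  = -7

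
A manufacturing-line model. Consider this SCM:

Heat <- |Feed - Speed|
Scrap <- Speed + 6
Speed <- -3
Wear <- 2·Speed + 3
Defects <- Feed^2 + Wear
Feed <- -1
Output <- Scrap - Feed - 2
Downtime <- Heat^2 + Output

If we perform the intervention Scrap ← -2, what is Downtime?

Intervening sets Scrap = -2 and removes its equation (Scrap <- Speed + 6).
Heat = |Feed - Speed|  [with Feed=-1, Speed=-3]  = 2
Output = Scrap - Feed - 2  [with Scrap=-2, Feed=-1]  = -3
Downtime = Heat^2 + Output  [with Heat=2, Output=-3]  = 1

1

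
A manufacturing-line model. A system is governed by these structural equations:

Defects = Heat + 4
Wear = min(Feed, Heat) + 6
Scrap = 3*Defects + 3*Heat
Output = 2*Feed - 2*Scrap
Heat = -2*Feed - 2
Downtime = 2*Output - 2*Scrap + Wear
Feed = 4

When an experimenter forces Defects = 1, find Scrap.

-27

Intervening sets Defects = 1 and removes its equation (Defects = Heat + 4).
Heat = -2*Feed - 2  [with Feed=4]  = -10
Scrap = 3*Defects + 3*Heat  [with Defects=1, Heat=-10]  = -27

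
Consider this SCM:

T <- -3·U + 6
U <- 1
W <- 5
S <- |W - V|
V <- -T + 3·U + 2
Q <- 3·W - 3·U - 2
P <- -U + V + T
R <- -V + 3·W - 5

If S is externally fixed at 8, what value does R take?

8

Intervening sets S = 8 and removes its equation (S <- |W - V|).
R is not downstream of the intervention, so its value is determined by the original equations.
T = -3·U + 6  [with U=1]  = 3
V = -T + 3·U + 2  [with T=3, U=1]  = 2
R = -V + 3·W - 5  [with V=2, W=5]  = 8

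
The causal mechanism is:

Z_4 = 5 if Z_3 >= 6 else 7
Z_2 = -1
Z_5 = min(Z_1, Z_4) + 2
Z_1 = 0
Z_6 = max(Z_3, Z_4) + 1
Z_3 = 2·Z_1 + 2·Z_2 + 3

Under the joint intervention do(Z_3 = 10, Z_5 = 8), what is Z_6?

11

Setting Z_3 = 10, Z_5 = 8 by intervention discards those variables' equations.
Z_4 = 5 if Z_3 >= 6 else 7  [with Z_3=10]  = 5
Z_6 = max(Z_3, Z_4) + 1  [with Z_3=10, Z_4=5]  = 11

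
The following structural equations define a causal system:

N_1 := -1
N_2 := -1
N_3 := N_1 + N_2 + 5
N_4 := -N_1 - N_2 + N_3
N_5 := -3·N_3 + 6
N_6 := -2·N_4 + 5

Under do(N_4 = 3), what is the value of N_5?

Intervening sets N_4 = 3 and removes its equation (N_4 := -N_1 - N_2 + N_3).
No directed path runs from N_4 to N_5, so N_5 keeps its natural value.
N_3 = N_1 + N_2 + 5  [with N_1=-1, N_2=-1]  = 3
N_5 = -3·N_3 + 6  [with N_3=3]  = -3

-3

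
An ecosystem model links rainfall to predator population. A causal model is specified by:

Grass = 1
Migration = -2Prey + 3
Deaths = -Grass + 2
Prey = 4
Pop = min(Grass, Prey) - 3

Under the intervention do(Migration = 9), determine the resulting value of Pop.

Intervening sets Migration = 9 and removes its equation (Migration = -2Prey + 3).
No directed path runs from Migration to Pop, so Pop keeps its natural value.
Pop = min(Grass, Prey) - 3  [with Grass=1, Prey=4]  = -2

-2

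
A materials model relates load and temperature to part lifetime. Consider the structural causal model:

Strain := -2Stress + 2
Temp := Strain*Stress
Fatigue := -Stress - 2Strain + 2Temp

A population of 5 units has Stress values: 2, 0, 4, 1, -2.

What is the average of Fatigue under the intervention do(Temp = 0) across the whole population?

Every unit gets Temp=0 under the intervention. Fatigue values become 2, -4, 8, -1, -10; E[Fatigue|do(Temp=0)] = -1.

-1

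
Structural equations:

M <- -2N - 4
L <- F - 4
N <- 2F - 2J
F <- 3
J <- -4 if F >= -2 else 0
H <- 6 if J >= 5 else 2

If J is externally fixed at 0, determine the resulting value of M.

do(J=0) replaces the equation J <- -4 if F >= -2 else 0 with the constant J = 0.
N = 2F - 2J  [with F=3, J=0]  = 6
M = -2N - 4  [with N=6]  = -16

-16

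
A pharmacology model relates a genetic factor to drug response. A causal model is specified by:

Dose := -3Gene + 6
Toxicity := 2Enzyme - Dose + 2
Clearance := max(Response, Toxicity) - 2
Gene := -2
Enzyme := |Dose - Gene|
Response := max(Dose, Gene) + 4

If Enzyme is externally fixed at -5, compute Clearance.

14

The intervention breaks the incoming arrows to Enzyme: Enzyme := |Dose - Gene| no longer applies, and Enzyme = -5.
Dose = -3Gene + 6  [with Gene=-2]  = 12
Response = max(Dose, Gene) + 4  [with Dose=12, Gene=-2]  = 16
Toxicity = 2Enzyme - Dose + 2  [with Enzyme=-5, Dose=12]  = -20
Clearance = max(Response, Toxicity) - 2  [with Response=16, Toxicity=-20]  = 14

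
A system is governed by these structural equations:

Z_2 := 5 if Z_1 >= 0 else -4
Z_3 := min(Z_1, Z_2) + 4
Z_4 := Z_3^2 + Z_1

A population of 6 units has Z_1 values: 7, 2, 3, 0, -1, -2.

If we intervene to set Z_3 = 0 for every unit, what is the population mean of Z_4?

1.5

Under do(Z_3=0), Z_3's equation is replaced by Z_3=0 for every unit. Per-unit Z_4: 7, 2, 3, 0, -1, -2. Mean = 1.5.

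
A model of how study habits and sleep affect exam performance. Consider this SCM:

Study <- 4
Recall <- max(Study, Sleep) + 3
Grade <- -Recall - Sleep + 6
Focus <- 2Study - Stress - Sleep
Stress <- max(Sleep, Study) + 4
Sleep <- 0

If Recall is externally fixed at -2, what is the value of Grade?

8

The intervention breaks the incoming arrows to Recall: Recall <- max(Study, Sleep) + 3 no longer applies, and Recall = -2.
Grade = -Recall - Sleep + 6  [with Recall=-2, Sleep=0]  = 8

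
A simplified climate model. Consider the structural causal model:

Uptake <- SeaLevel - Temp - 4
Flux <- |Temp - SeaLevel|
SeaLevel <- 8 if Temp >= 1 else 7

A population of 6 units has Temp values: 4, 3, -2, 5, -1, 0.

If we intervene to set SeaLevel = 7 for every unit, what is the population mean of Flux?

5.5

Under do(SeaLevel=7), SeaLevel's equation is replaced by SeaLevel=7 for every unit. Per-unit Flux: 3, 4, 9, 2, 8, 7. Mean = 5.5.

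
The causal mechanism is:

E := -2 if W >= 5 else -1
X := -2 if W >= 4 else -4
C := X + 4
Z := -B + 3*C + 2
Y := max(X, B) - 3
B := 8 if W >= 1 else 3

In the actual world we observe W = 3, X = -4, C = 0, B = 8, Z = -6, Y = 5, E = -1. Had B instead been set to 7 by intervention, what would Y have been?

4

Under do(B=7), the mechanism B := 8 if W >= 1 else 3 is discarded; B is fixed at 7.
X = -2 if W >= 4 else -4  [with W=3]  = -4
Y = max(X, B) - 3  [with X=-4, B=7]  = 4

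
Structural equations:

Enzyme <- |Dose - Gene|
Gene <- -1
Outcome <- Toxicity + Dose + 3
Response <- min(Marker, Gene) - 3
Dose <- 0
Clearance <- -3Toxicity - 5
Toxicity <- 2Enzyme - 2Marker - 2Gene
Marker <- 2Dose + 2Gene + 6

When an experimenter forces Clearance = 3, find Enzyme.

Intervening sets Clearance = 3 and removes its equation (Clearance <- -3Toxicity - 5).
Enzyme is not downstream of the intervention, so its value is determined by the original equations.
Enzyme = |Dose - Gene|  [with Dose=0, Gene=-1]  = 1

1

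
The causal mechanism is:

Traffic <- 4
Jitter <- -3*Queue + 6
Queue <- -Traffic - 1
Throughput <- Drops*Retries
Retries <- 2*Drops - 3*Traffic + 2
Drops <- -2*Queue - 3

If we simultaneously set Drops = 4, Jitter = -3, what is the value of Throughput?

-8

Setting Drops = 4, Jitter = -3 by intervention discards those variables' equations.
Retries = 2*Drops - 3*Traffic + 2  [with Drops=4, Traffic=4]  = -2
Throughput = Drops*Retries  [with Drops=4, Retries=-2]  = -8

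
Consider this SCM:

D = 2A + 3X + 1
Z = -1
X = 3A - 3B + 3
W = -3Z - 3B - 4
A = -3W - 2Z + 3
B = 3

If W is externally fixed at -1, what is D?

The intervention breaks the incoming arrows to W: W = -3Z - 3B - 4 no longer applies, and W = -1.
A = -3W - 2Z + 3  [with W=-1, Z=-1]  = 8
X = 3A - 3B + 3  [with A=8, B=3]  = 18
D = 2A + 3X + 1  [with A=8, X=18]  = 71

71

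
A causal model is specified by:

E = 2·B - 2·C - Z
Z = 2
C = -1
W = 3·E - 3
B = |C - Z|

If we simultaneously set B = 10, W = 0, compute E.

The joint intervention fixes B = 10, W = 0, removing each variable's own equation.
E = 2·B - 2·C - Z  [with B=10, C=-1, Z=2]  = 20

20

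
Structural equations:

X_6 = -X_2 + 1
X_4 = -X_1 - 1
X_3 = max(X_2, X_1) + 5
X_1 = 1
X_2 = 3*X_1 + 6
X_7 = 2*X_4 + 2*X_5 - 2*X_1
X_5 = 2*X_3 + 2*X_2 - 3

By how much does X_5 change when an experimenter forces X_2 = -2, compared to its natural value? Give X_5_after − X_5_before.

-38

do(X_2=-2) replaces the equation X_2 = 3*X_1 + 6 with the constant X_2 = -2.
X_3 = max(X_2, X_1) + 5  [with X_2=-2, X_1=1]  = 6
X_5 = 2*X_3 + 2*X_2 - 3  [with X_3=6, X_2=-2]  = 5
Without intervention: X_2 = 3*X_1 + 6  [with X_1=1]  = 9; X_3 = max(X_2, X_1) + 5  [with X_2=9, X_1=1]  = 14; X_5 = 2*X_3 + 2*X_2 - 3  [with X_3=14, X_2=9]  = 43.
Change = 5 − 43 = -38.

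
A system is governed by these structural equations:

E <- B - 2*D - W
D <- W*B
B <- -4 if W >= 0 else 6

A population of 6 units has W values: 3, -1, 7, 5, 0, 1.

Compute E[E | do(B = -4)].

13.5

do(B=-4) breaks B's dependence on W. With B=-4 fixed, E across the units is 17, -11, 45, 31, -4, 3, mean 13.5.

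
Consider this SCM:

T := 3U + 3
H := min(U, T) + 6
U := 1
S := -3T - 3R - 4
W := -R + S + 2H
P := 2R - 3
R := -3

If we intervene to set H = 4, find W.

Intervening sets H = 4 and removes its equation (H := min(U, T) + 6).
T = 3U + 3  [with U=1]  = 6
S = -3T - 3R - 4  [with T=6, R=-3]  = -13
W = -R + S + 2H  [with R=-3, S=-13, H=4]  = -2

-2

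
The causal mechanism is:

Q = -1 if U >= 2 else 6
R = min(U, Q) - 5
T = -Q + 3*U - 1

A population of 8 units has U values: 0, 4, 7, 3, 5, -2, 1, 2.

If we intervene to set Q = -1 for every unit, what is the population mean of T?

Every unit gets Q=-1 under the intervention. T values become 0, 12, 21, 9, 15, -6, 3, 6; E[T|do(Q=-1)] = 7.5.

7.5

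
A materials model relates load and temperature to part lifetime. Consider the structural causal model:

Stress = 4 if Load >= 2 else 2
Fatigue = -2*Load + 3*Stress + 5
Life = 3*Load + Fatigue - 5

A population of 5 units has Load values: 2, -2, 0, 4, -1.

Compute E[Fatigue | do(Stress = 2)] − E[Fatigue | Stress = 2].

Under do(Stress=2), Stress's equation is replaced by Stress=2 for every unit. Per-unit Fatigue: 7, 15, 11, 3, 13. Mean = 9.8.
Conditioning on Stress=2 selects the 3 unit(s) with Load ∈ {-2, 0, -1}. Their Fatigue values: 15, 11, 13. Mean = 13.
Difference = 9.8 − 13 = -3.2.

-3.2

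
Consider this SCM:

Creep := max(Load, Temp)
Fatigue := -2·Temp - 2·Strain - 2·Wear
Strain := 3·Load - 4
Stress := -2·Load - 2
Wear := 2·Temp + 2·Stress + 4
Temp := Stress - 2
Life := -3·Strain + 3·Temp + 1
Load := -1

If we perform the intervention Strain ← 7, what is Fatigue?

-10

The intervention breaks the incoming arrows to Strain: Strain := 3·Load - 4 no longer applies, and Strain = 7.
Stress = -2·Load - 2  [with Load=-1]  = 0
Temp = Stress - 2  [with Stress=0]  = -2
Wear = 2·Temp + 2·Stress + 4  [with Temp=-2, Stress=0]  = 0
Fatigue = -2·Temp - 2·Strain - 2·Wear  [with Temp=-2, Strain=7, Wear=0]  = -10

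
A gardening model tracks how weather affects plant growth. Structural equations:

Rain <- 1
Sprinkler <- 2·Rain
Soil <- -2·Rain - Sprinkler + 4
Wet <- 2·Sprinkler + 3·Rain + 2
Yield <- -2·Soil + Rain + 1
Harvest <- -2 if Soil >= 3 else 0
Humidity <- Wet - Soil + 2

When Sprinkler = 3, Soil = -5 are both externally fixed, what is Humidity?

Under do(Sprinkler = 3, Soil = -5), each intervened variable's structural equation is replaced by its fixed value.
Wet = 2·Sprinkler + 3·Rain + 2  [with Sprinkler=3, Rain=1]  = 11
Humidity = Wet - Soil + 2  [with Wet=11, Soil=-5]  = 18

18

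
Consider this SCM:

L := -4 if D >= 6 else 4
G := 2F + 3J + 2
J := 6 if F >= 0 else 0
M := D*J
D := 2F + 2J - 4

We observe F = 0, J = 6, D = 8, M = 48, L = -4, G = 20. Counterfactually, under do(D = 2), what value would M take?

The intervention breaks the incoming arrows to D: D := 2F + 2J - 4 no longer applies, and D = 2.
J = 6 if F >= 0 else 0  [with F=0]  = 6
M = D*J  [with D=2, J=6]  = 12

12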